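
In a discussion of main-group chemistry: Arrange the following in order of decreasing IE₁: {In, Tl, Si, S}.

Si is in period 3, group 14; S is in period 3, group 16; In is in period 5, group 13; Tl is in period 6, group 13.
Removing the outermost electron gets harder across a period and easier down a group.
Neither a single period nor a single group — weigh both effects.
Tl > In: this pair runs against the simple trend — see the exception note.
Si > Tl: relative to Tl, both the across-period and down-group shifts push Si's first ionization energy up.
S > Si: S lies to the right of Si in period 3, so the across-period effect alone puts S higher.
Note the exception: Tl has a higher first ionization energy than In, contrary to the simple trend — relativistic 6s stabilisation and poor 4f/5d shielding distort the trend for the heavy p-block elements.
For reference (kJ/mol): Si 786, S 1000, In 558, Tl 589.
So from highest to lowest: S > Si > Tl > In.

S > Si > Tl > In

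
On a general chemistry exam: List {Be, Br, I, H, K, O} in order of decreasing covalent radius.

H is in period 1, group 1; Be is in period 2, group 2; O is in period 2, group 16; K is in period 4, group 1; Br is in period 4, group 17; I is in period 5, group 17.
Moving right in a period, electrons are added to the same shell under a stronger nuclear pull, so atoms get smaller; moving down, a new shell is opened and atoms get larger.
Neither a single period nor a single group — weigh both effects.
O > H: period and group pull opposite ways; the down-group shift dominates (63 vs 32 pm).
Be > O: both are in period 2; the period trend gives Be the larger value.
Br > Be: period and group pull opposite ways; the down-group shift dominates (114 vs 102 pm).
I > Br: I sits below Br in group 17, so the down-group effect alone puts I larger.
K > I: the two effects oppose for this pair; the across-period effect wins (196 vs 133 pm).
Approximate values (pm): H 32, Be 102, O 63, K 196, Br 114, I 133.
So from largest to smallest: K > I > Br > Be > O > H.

K > I > Br > Be > O > H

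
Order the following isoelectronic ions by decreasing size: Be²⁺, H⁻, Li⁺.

All of these have 2 electrons, so size is governed by nuclear charge alone: the more protons, the stronger the pull on the same electron cloud, and the smaller the ion.
Nuclear charges: Be²⁺ (Z=4), Li⁺ (Z=3), H⁻ (Z=1).
Largest to smallest: H⁻ > Li⁺ > Be²⁺.

H⁻ > Li⁺ > Be²⁺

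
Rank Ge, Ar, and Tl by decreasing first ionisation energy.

Ar is in period 3, group 18; Ge is in period 4, group 14; Tl is in period 6, group 13.
Removing the outermost electron gets harder across a period and easier down a group.
Here both period and group differ, so the two effects have to be weighed against each other.
Ge > Tl: relative to Tl, both the across-period and down-group shifts push Ge's first ionization energy up.
Ar > Ge: relative to Ge, both the across-period and down-group shifts push Ar's first ionization energy up.
Tabulated first ionization energy (kJ/mol): Ar 1521, Ge 762, Tl 589.
So from highest to lowest: Ar > Ge > Tl.

Ar > Ge > Tl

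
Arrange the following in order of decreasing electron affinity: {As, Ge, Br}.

Br, Ge, As

Ge is in period 4, group 14; As is in period 4, group 15; Br is in period 4, group 17.
Adding an electron releases more energy for atoms nearer the top right (short of the noble gases).
All lie in period 4; the across-period trend (electron affinity increases left to right) applies, with the exception below.
Note the exception: Ge has a higher electron affinity than As, contrary to the simple trend — adding an electron to As's half-filled 4p³ is unfavourable, so Ge (4p²) has the more exothermic EA.
Tabulated electron affinity (kJ/mol): Ge 119, As 78, Br 325.
So from highest to lowest: Br > Ge > As.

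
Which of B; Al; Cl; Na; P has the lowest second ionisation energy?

Al

IE_2 is the cost of taking one more electron from the +1 cation: B⁺ still has 2 valence electrons; Al⁺ still has 2 valence electrons; Cl⁺ still has 6 valence electrons; Na⁺ is the bare [Ne] core; P⁺ still has 4 valence electrons.
Pulling an electron out of a noble-gas core costs far more than removing a remaining valence electron, so Na sits at the high end of IE_2.
Valence configurations: B⁺ [He]2s², Al⁺ [Ne]3s², Cl⁺ [Ne]3s²3p⁴, P⁺ [Ne]3s²3p².
Approximate IE_2 values (kJ/mol): B 2427, Al 1817, Cl 2298, Na 4562, P 1907.
So the second ionization energies run Al < P < Cl < B < Na.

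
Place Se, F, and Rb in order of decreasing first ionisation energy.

F, Se, Rb

F is in period 2, group 17; Se is in period 4, group 16; Rb is in period 5, group 1.
IE₁ increases left→right with effective nuclear charge and decreases top→bottom as the valence shell moves farther out.
Here both period and group differ, so the two effects have to be weighed against each other.
Se > Rb: relative to Rb, both the across-period and down-group shifts push Se's first ionization energy up.
F > Se: relative to Se, both the across-period and down-group shifts push F's first ionization energy up.
Approximate values (kJ/mol): F 1681, Se 941, Rb 403.
So from highest to lowest: F > Se > Rb.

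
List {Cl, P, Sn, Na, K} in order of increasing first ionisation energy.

Na is in period 3, group 1; P is in period 3, group 15; Cl is in period 3, group 17; K is in period 4, group 1; Sn is in period 5, group 14.
IE₁ increases left→right with effective nuclear charge and decreases top→bottom as the valence shell moves farther out.
These span different periods and groups, so the two trends combine.
Na > K: they share group 1; the group trend gives Na the larger value.
Sn > Na: period and group pull opposite ways; the across-period shift dominates (709 vs 496 kJ/mol).
P > Sn: both effects reinforce here, so P is clearly the higher of the two.
Cl > P: Cl lies to the right of P in period 3, so the across-period effect alone puts Cl higher.
Approximate values (kJ/mol): Na 496, P 1012, Cl 1251, K 419, Sn 709.
So from lowest to highest: K < Na < Sn < P < Cl.

K < Na < Sn < P < Cl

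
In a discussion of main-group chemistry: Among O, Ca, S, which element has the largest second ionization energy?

IE_2 is the cost of taking one more electron from the +1 cation: O⁺ still has 5 valence electrons; Ca⁺ still has 1 valence electron; S⁺ still has 5 valence electrons.
All are still removing valence electrons, so compare the +1 ions as you would atoms: IE_2 generally rises across a period (higher Z_eff) and falls down a group (larger shell), subject to the usual subshell exceptions.
Valence configurations: O⁺ [He]2s²2p³, Ca⁺ [Ar]4s¹, S⁺ [Ne]3s²3p³.
Tabulated IE_2 (kJ/mol): O 3388, Ca 1145, S 2252.
Overall IE_2 order: Ca < S < O.

O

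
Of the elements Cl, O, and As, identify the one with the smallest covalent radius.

O

O is in period 2, group 16; Cl is in period 3, group 17; As is in period 4, group 15.
Moving right in a period, electrons are added to the same shell under a stronger nuclear pull, so atoms get smaller; moving down, a new shell is opened and atoms get larger.
Neither a single period nor a single group — weigh both effects.
Cl > O: period and group pull opposite ways; the down-group shift dominates (99 vs 63 pm).
As > Cl: both effects reinforce here, so As is clearly the larger of the two.
Approximate values (pm): O 63, Cl 99, As 121.
The smallest covalent radius among these belongs to O.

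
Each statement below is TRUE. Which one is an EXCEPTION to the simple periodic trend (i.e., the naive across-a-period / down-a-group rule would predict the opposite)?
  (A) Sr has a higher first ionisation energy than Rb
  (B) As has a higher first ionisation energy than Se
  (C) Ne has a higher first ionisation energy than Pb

The general trend: first ionisation energy increases across a period and decreases down a group.
(A) Sr (period 5, group 2) vs Rb (period 5, group 1): the stated order agrees with the simple trend.
(B) As (period 4, group 15) vs Se (period 4, group 16): the stated order contradicts the simple trend.
(C) Ne (period 2, group 18) vs Pb (period 6, group 14): the stated order agrees with the simple trend.
The exception is (B): Se (4p⁴) ionizes more easily than half-filled As (4p³).

(B)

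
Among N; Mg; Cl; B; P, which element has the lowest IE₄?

After 3 electrons have been removed, what remains? N³⁺ still has 2 valence electrons; Mg³⁺ is already 1 electron into the core; Cl³⁺ still has 4 valence electrons; B³⁺ is the bare [He] core; P³⁺ still has 2 valence electrons.
Core electrons are held far more tightly than valence electrons, so Mg and B top the IE_4 order.
Valence configurations: N³⁺ [He]2s², Cl³⁺ [Ne]3s²3p², P³⁺ [Ne]3s².
Tabulated IE_4 (kJ/mol): N 7475, Mg 10543, Cl 5159, B 25026, P 4964.
So the fourth ionization energies run P < Cl < N < Mg < B.

P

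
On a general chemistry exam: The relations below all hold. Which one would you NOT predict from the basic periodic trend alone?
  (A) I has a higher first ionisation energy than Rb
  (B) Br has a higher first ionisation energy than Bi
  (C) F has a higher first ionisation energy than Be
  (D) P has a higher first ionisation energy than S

(D)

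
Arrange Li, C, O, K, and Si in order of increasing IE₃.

Consider each +2 ion: Li²⁺ is already 1 electron into the core; C²⁺ still has 2 valence electrons; O²⁺ still has 4 valence electrons; K²⁺ is already 1 electron into the core; Si²⁺ still has 2 valence electrons.
Usually core removal costs more than valence removal, but here the competition is close: a tightly held n=2 valence electron can cost more to remove than an n=3 core electron, so the actual values have to decide it.
Valence configurations: C²⁺ [He]2s², O²⁺ [He]2s²2p², Si²⁺ [Ne]3s².
Approximate IE_3 values (kJ/mol): Li 11815, C 4620, O 5300, K 4420, Si 3232.
Hence IE_3: Si < K < C < O < Li.

Si, K, C, O, Li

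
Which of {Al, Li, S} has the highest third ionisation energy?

Consider each +2 ion: Al²⁺ still has 1 valence electron; Li²⁺ is already 1 electron into the core; S²⁺ still has 4 valence electrons.
Core electrons are held far more tightly than valence electrons, so Li tops the IE_3 order.
Valence configurations: Al²⁺ [Ne]3s¹, S²⁺ [Ne]3s²3p².
The numbers (kJ/mol): Al 2745, Li 11815, S 3357.
Putting it together, IE_3: Al < S < Li.

Li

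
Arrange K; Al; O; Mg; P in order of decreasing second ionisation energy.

O > K > P > Al > Mg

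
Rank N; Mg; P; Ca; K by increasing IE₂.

Ca < Mg < P < N < K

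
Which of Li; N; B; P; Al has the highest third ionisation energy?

Consider each +2 ion: Li²⁺ is already 1 electron into the core; N²⁺ still has 3 valence electrons; B²⁺ still has 1 valence electron; P²⁺ still has 3 valence electrons; Al²⁺ still has 1 valence electron.
Breaking into a closed-shell core is much more expensive than removing a leftover valence electron — Li has the largest IE_3 here.
Valence configurations: N²⁺ [He]2s²2p¹, B²⁺ [He]2s¹, P²⁺ [Ne]3s²3p¹, Al²⁺ [Ne]3s¹.
Approximate IE_3 values (kJ/mol): Li 11815, N 4578, B 3660, P 2914, Al 2745.
Hence IE_3: Al < P < B < N < Li.

Li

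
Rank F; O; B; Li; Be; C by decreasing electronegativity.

F > O > C > B > Be > Li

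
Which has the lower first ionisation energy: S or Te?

Te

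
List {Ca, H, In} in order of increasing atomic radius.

H < In < Ca

Moving right in a period, electrons are added to the same shell under a stronger nuclear pull, so atoms get smaller; moving down, a new shell is opened and atoms get larger.
These span different periods and groups, so the two trends combine.
In > H: period and group pull opposite ways; the down-group shift dominates (142 vs 32 pm).
Ca > In: the two effects oppose for this pair; the across-period effect wins (171 vs 142 pm).
Approximate values (pm): H 32, Ca 171, In 142.
So from smallest to largest: H < In < Ca.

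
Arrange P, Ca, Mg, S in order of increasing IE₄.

S < P < Ca < Mg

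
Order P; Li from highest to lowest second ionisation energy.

After 1 electron has been removed, what remains? P⁺ still has 4 valence electrons; Li⁺ is the bare [He] core.
Breaking into a closed-shell core is much more expensive than removing a leftover valence electron — Li has the largest IE_2 here.
Tabulated IE_2 (kJ/mol): P 1907, Li 7298.
Hence IE_2: P < Li.

Li > P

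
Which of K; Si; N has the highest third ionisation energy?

Consider each +2 ion: K²⁺ is already 1 electron into the core; Si²⁺ still has 2 valence electrons; N²⁺ still has 3 valence electrons.
Usually core removal costs more than valence removal, but here the competition is close: a tightly held n=2 valence electron can cost more to remove than an n=3 core electron, so the actual values have to decide it.
Valence configurations: Si²⁺ [Ne]3s², N²⁺ [He]2s²2p¹.
Approximate IE_3 values (kJ/mol): K 4420, Si 3232, N 4578.
So the third ionization energies run Si < K < N.

N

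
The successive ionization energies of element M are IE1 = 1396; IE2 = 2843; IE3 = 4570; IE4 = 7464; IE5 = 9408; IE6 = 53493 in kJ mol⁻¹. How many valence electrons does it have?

Look for the largest jump between consecutive ionization energies: IE6/IE5 ≈ 5.7, far larger than any earlier ratio.
That jump marks the point where a core electron is being removed. So the atom has 5 valence electrons.

5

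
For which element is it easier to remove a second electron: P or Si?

Consider each +1 ion: P⁺ still has 4 valence electrons; Si⁺ still has 3 valence electrons.
All are still removing valence electrons, so compare the +1 ions as you would atoms: IE_2 generally rises across a period (higher Z_eff) and falls down a group (larger shell), subject to the usual subshell exceptions.
Valence configurations: P⁺ [Ne]3s²3p², Si⁺ [Ne]3s²3p¹.
Tabulated IE_2 (kJ/mol): P 1907, Si 1577.
Hence IE_2: Si < P.

Si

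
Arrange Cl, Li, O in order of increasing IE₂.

Cl, O, Li

Consider each +1 ion: Cl⁺ still has 6 valence electrons; Li⁺ is the bare [He] core; O⁺ still has 5 valence electrons.
Core electrons are held far more tightly than valence electrons, so Li tops the IE_2 order.
Valence configurations: Cl⁺ [Ne]3s²3p⁴, O⁺ [He]2s²2p³.
The numbers (kJ/mol): Cl 2298, Li 7298, O 3388.
Hence IE_2: Cl < O < Li.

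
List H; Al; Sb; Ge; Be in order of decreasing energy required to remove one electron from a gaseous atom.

IE₁ increases left→right with effective nuclear charge and decreases top→bottom as the valence shell moves farther out.
A diagonal step moves right (one effect) and down (the opposite effect) at once.
Ge > Al: period and group pull opposite ways; the across-period shift dominates (762 vs 578 kJ/mol).
Sb > Ge: period and group pull opposite ways; the across-period shift dominates (831 vs 762 kJ/mol).
Be > Sb: the two effects oppose for this pair; the down-group effect wins (900 vs 831 kJ/mol).
H > Be: period and group pull opposite ways; the down-group shift dominates (1312 vs 900 kJ/mol).
Approximate values (kJ/mol): H 1312, Be 900, Al 578, Ge 762, Sb 831.
So from highest to lowest: H > Be > Sb > Ge > Al.

H > Be > Sb > Ge > Al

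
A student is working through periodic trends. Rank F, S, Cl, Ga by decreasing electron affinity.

F is in period 2, group 17; S is in period 3, group 16; Cl is in period 3, group 17; Ga is in period 4, group 13.
Electron affinity generally becomes more exothermic across a period toward the halogens and less exothermic down a group.
Neither a single period nor a single group — weigh both effects.
S > Ga: both effects reinforce here, so S is clearly the higher of the two.
F > S: relative to S, both the across-period and down-group shifts push F's electron affinity up.
Cl > F: this pair runs against the simple trend — see the exception note.
Note the exception: Cl has a higher electron affinity than F, contrary to the simple trend — F's small 2p subshell makes the incoming electron feel strong e⁻–e⁻ repulsion, so Cl actually releases more energy on gaining an electron.
Approximate values (kJ/mol): F 328, S 200, Cl 349, Ga 29.
So from highest to lowest: Cl > F > S > Ga.

Cl > F > S > Ga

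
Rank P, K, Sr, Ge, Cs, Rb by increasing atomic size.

P < Ge < Sr < K < Rb < Cs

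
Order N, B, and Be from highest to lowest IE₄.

B > Be > N

IE_4 is the cost of taking one more electron from the +3 cation: N³⁺ still has 2 valence electrons; B³⁺ is the bare [He] core; Be³⁺ is already 1 electron into the core.
Breaking into a closed-shell core is much more expensive than removing a leftover valence electron — Be and B have the largest IE_4 here.
Approximate IE_4 values (kJ/mol): N 7475, B 25026, Be 21007.
Hence IE_4: N < Be < B.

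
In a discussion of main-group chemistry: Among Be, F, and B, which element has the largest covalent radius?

Be

Moving right in a period, electrons are added to the same shell under a stronger nuclear pull, so atoms get smaller; moving down, a new shell is opened and atoms get larger.
All lie in period 2, so atomic radius increases right to left.
The largest covalent radius among these belongs to Be.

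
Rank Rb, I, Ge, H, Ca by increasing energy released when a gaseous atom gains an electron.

EA tends to increase across a period and decrease down a group, though the pattern is less regular than for IE or radius.
Here both period and group differ, so the two effects have to be weighed against each other.
Rb > Ca: this pair runs against the simple trend — see the exception note.
H > Rb: they share group 1; the group trend gives H the larger value.
Ge > H: period and group pull opposite ways; the across-period shift dominates (119 vs 73 kJ/mol).
I > Ge: the two effects oppose for this pair; the across-period effect wins (295 vs 119 kJ/mol).
Note the exception: Rb has a higher electron affinity than Ca, contrary to the simple trend — adding an electron to Ca (ns²) has to open a new, higher-energy np subshell, which is unfavourable.
Approximate values (kJ/mol): H 73, Ca 2, Ge 119, Rb 47, I 295.
So from lowest to highest: Ca < Rb < H < Ge < I.

Ca < Rb < H < Ge < I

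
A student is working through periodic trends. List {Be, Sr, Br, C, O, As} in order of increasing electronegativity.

Sr < Be < As < C < Br < O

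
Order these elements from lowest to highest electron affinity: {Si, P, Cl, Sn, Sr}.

Sr < P < Sn < Si < Cl

Si is in period 3, group 14; P is in period 3, group 15; Cl is in period 3, group 17; Sr is in period 5, group 2; Sn is in period 5, group 14.
Electron affinity generally becomes more exothermic across a period toward the halogens and less exothermic down a group.
Neither a single period nor a single group — weigh both effects.
P > Sr: relative to Sr, both the across-period and down-group shifts push P's electron affinity up.
Sn > P: this pair runs against the simple trend — see the exception note.
Si > Sn: Si sits above Sn in group 14, so the down-group effect alone puts Si higher.
Cl > Si: both are in period 3; the period trend gives Cl the larger value.
Note the exception: Sn has a higher electron affinity than P, contrary to the simple trend — adding an electron to P's half-filled np³ subshell costs electron-pairing energy.
Note the exception: Si has a higher electron affinity than P, contrary to the simple trend — adding an electron to P's half-filled 3p³ is unfavourable, so Si (3p²) has the more exothermic EA.
Approximate values (kJ/mol): Si 134, P 72, Cl 349, Sr 5, Sn 107.
So from lowest to highest: Sr < P < Sn < Si < Cl.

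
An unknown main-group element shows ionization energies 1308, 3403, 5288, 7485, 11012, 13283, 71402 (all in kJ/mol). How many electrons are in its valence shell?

Look for the largest jump between consecutive ionization energies: IE7/IE6 ≈ 5.4, far larger than any earlier ratio.
That jump marks the point where a core electron is being removed. So the atom has 6 valence electrons.

6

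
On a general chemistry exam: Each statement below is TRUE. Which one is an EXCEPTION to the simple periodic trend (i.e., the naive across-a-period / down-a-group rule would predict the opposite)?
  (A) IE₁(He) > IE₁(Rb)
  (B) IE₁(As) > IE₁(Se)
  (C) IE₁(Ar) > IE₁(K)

(B)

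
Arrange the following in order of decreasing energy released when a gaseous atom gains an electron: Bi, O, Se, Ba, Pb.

Atoms with high Z_eff and room in the valence shell (especially the halogens) have the most exothermic electron affinities.
Here both period and group differ, so the two effects have to be weighed against each other.
Pb > Ba: both are in period 6; the period trend gives Pb the larger value.
Bi > Pb: both are in period 6; the period trend gives Bi the larger value.
O > Bi: relative to Bi, both the across-period and down-group shifts push O's electron affinity up.
Se > O: this pair runs against the simple trend — see the exception note.
Note the exception: Se has a higher electron affinity than O, contrary to the simple trend — O's compact 2p subshell gives strong electron–electron repulsion on the added electron.
For reference (kJ/mol): O 141, Se 195, Ba 14, Pb 35, Bi 91.
So from highest to lowest: Se > O > Bi > Pb > Ba.

Se, O, Bi, Pb, Ba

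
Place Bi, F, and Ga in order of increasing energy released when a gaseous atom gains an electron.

Ga, Bi, F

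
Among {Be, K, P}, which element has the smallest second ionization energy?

Be

Consider each +1 ion: Be⁺ still has 1 valence electron; K⁺ is the bare [Ar] core; P⁺ still has 4 valence electrons.
Pulling an electron out of a noble-gas core costs far more than removing a remaining valence electron, so K sits at the high end of IE_2.
Valence configurations: Be⁺ [He]2s¹, P⁺ [Ne]3s²3p².
The numbers (kJ/mol): Be 1757, K 3052, P 1907.
Putting it together, IE_2: Be < P < K.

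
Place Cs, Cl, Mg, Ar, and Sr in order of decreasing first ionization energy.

Mg is in period 3, group 2; Cl is in period 3, group 17; Ar is in period 3, group 18; Sr is in period 5, group 2; Cs is in period 6, group 1.
IE₁ increases left→right with effective nuclear charge and decreases top→bottom as the valence shell moves farther out.
Neither a single period nor a single group — weigh both effects.
Sr > Cs: relative to Cs, both the across-period and down-group shifts push Sr's first ionization energy up.
Mg > Sr: Mg sits above Sr in group 2, so the down-group effect alone puts Mg higher.
Cl > Mg: Cl lies to the right of Mg in period 3, so the across-period effect alone puts Cl higher.
Ar > Cl: both are in period 3; the period trend gives Ar the larger value.
Approximate values (kJ/mol): Mg 738, Cl 1251, Ar 1521, Sr 550, Cs 376.
So from highest to lowest: Ar > Cl > Mg > Sr > Cs.

Ar > Cl > Mg > Sr > Cs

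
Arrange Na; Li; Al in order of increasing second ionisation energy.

Al < Na < Li

IE_2 is the cost of taking one more electron from the +1 cation: Na⁺ is the bare [Ne] core; Li⁺ is the bare [He] core; Al⁺ still has 2 valence electrons.
Breaking into a closed-shell core is much more expensive than removing a leftover valence electron — Na and Li have the largest IE_2 here.
The numbers (kJ/mol): Na 4562, Li 7298, Al 1817.
Overall IE_2 order: Al < Na < Li.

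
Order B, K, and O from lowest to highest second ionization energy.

B < K < O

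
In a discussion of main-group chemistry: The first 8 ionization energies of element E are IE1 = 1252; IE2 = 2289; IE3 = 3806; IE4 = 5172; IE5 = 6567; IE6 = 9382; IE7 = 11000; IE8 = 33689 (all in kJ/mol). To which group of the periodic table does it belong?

Group 17

Look for the largest jump between consecutive ionization energies: IE8/IE7 ≈ 3.1, far larger than any earlier ratio.
That jump marks the point where a core electron is being removed. So the atom has 7 valence electrons.
A main-group element with 7 valence electrons is in group 17.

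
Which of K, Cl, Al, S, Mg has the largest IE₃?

Mg

IE_3 is the cost of taking one more electron from the +2 cation: K²⁺ is already 1 electron into the core; Cl²⁺ still has 5 valence electrons; Al²⁺ still has 1 valence electron; S²⁺ still has 4 valence electrons; Mg²⁺ is the bare [Ne] core.
Pulling an electron out of a noble-gas core costs far more than removing a remaining valence electron, so K and Mg sit at the high end of IE_3.
Valence configurations: Cl²⁺ [Ne]3s²3p³, Al²⁺ [Ne]3s¹, S²⁺ [Ne]3s²3p².
Approximate IE_3 values (kJ/mol): K 4420, Cl 3822, Al 2745, S 3357, Mg 7733.
Putting it together, IE_3: Al < S < Cl < K < Mg.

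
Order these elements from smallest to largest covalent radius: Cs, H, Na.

H is in period 1, group 1; Na is in period 3, group 1; Cs is in period 6, group 1.
Atomic radius shrinks across a period as nuclear charge pulls the same shell inward, and grows down a group as new shells are added.
All are in group 1, so atomic radius increases down the group.
So from smallest to largest: H < Na < Cs.

H < Na < Cs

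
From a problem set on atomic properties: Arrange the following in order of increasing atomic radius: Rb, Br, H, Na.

H < Br < Na < Rb

H is in period 1, group 1; Na is in period 3, group 1; Br is in period 4, group 17; Rb is in period 5, group 1.
Across a period the added protons contract the valence shell; down a group each new principal shell makes the atom larger.
Here both period and group differ, so the two effects have to be weighed against each other.
Br > H: period and group pull opposite ways; the down-group shift dominates (114 vs 32 pm).
Na > Br: period and group pull opposite ways; the across-period shift dominates (155 vs 114 pm).
Rb > Na: they share group 1; the group trend gives Rb the larger value.
For reference (pm): H 32, Na 155, Br 114, Rb 210.
So from smallest to largest: H < Br < Na < Rb.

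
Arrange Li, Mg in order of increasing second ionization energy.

After 1 electron has been removed, what remains? Li⁺ is the bare [He] core; Mg⁺ still has 1 valence electron.
Pulling an electron out of a noble-gas core costs far more than removing a remaining valence electron, so Li sits at the high end of IE_2.
Approximate IE_2 values (kJ/mol): Li 7298, Mg 1451.
Hence IE_2: Mg < Li.

Mg < Li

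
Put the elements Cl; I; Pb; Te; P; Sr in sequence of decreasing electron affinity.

Cl > I > Te > P > Pb > Sr

P is in period 3, group 15; Cl is in period 3, group 17; Sr is in period 5, group 2; Te is in period 5, group 16; I is in period 5, group 17; Pb is in period 6, group 14.
Electron affinity generally becomes more exothermic across a period toward the halogens and less exothermic down a group.
These span different periods and groups, so the two trends combine.
Pb > Sr: period and group pull opposite ways; the across-period shift dominates (35 vs 5 kJ/mol).
P > Pb: both effects reinforce here, so P is clearly the higher of the two.
Te > P: the two effects oppose for this pair; the across-period effect wins (190 vs 72 kJ/mol).
I > Te: I lies to the right of Te in period 5, so the across-period effect alone puts I higher.
Cl > I: Cl sits above I in group 17, so the down-group effect alone puts Cl higher.
For reference (kJ/mol): P 72, Cl 349, Sr 5, Te 190, I 295, Pb 35.
So from highest to lowest: Cl > I > Te > P > Pb > Sr.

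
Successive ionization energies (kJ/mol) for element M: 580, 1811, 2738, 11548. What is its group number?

Group 13

Look for the largest jump between consecutive ionization energies: IE4/IE3 ≈ 4.2, far larger than any earlier ratio.
That jump marks the point where a core electron is being removed. So the atom has 3 valence electrons.
A main-group element with 3 valence electrons is in group 13.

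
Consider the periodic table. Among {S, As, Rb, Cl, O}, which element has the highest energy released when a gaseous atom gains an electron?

EA tends to increase across a period and decrease down a group, though the pattern is less regular than for IE or radius.
Here both period and group differ, so the two effects have to be weighed against each other.
As > Rb: both effects reinforce here, so As is clearly the higher of the two.
O > As: both effects reinforce here, so O is clearly the higher of the two.
S > O: this pair runs against the simple trend — see the exception note.
Cl > S: Cl lies to the right of S in period 3, so the across-period effect alone puts Cl higher.
Note the exception: S has a higher electron affinity than O, contrary to the simple trend — the compact 2p subshell of O repels the added electron more than S's larger 3p does.
Approximate values (kJ/mol): O 141, S 200, Cl 349, As 78, Rb 47.
The highest energy released when a gaseous atom gains an electron among these belongs to Cl.

Cl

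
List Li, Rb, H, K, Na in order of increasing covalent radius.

H is in period 1, group 1; Li is in period 2, group 1; Na is in period 3, group 1; K is in period 4, group 1; Rb is in period 5, group 1.
Atomic radius shrinks across a period as nuclear charge pulls the same shell inward, and grows down a group as new shells are added.
All are in group 1, so atomic radius increases down the group.
So from smallest to largest: H < Li < Na < K < Rb.

H, Li, Na, K, Rb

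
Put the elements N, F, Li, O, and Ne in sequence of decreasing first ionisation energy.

IE₁ increases left→right with effective nuclear charge and decreases top→bottom as the valence shell moves farther out.
All lie in period 2; the across-period trend (first ionization energy increases left to right) applies, with the exception below.
Note the exception: N has a higher first ionization energy than O, contrary to the simple trend — pairing an electron in O's 2p⁴ costs repulsion energy, so O ionizes more easily than half-filled N (2p³).
For reference (kJ/mol): Li 520, N 1402, O 1314, F 1681, Ne 2081.
So from highest to lowest: Ne > F > N > O > Li.

Ne, F, N, O, Li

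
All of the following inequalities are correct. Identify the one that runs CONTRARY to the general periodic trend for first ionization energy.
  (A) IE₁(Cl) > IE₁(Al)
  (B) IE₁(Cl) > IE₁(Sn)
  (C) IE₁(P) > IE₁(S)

(C)

The general trend: first ionization energy increases across a period and decreases down a group.
(A) Cl (period 3, group 17) vs Al (period 3, group 13): the stated order agrees with the simple trend.
(B) Cl (period 3, group 17) vs Sn (period 5, group 14): the stated order agrees with the simple trend.
(C) P (period 3, group 15) vs S (period 3, group 16): the stated order contradicts the simple trend.
The exception is (C): S (3p⁴) ionizes more easily than half-filled P (3p³) because the paired 3p electron in S is pushed out by e⁻–e⁻ repulsion.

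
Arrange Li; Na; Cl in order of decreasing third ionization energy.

Li > Na > Cl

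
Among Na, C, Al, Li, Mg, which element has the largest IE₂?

Li

Consider each +1 ion: Na⁺ is the bare [Ne] core; C⁺ still has 3 valence electrons; Al⁺ still has 2 valence electrons; Li⁺ is the bare [He] core; Mg⁺ still has 1 valence electron.
Core electrons are held far more tightly than valence electrons, so Na and Li top the IE_2 order.
Valence configurations: C⁺ [He]2s²2p¹, Al⁺ [Ne]3s², Mg⁺ [Ne]3s¹.
The numbers (kJ/mol): Na 4562, C 2353, Al 1817, Li 7298, Mg 1451.
Overall IE_2 order: Mg < Al < C < Na < Li.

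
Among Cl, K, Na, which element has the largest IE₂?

After 1 electron has been removed, what remains? Cl⁺ still has 6 valence electrons; K⁺ is the bare [Ar] core; Na⁺ is the bare [Ne] core.
Core electrons are held far more tightly than valence electrons, so K and Na top the IE_2 order.
The numbers (kJ/mol): Cl 2298, K 3052, Na 4562.
Hence IE_2: Cl < K < Na.

Na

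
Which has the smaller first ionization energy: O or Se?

Se

O is in period 2, group 16; Se is in period 4, group 16.
Across a period the outer electron is held more tightly (higher IE₁); down a group it sits in a higher shell, more shielded, and comes off more easily.
All are in group 16, so first ionization energy increases up the group.
So Se has the smaller first ionization energy (Se < O).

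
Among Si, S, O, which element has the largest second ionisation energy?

O

After 1 electron has been removed, what remains? Si⁺ still has 3 valence electrons; S⁺ still has 5 valence electrons; O⁺ still has 5 valence electrons.
All are still removing valence electrons, so compare the +1 ions as you would atoms: IE_2 generally rises across a period (higher Z_eff) and falls down a group (larger shell), subject to the usual subshell exceptions.
Valence configurations: Si⁺ [Ne]3s²3p¹, S⁺ [Ne]3s²3p³, O⁺ [He]2s²2p³.
Approximate IE_2 values (kJ/mol): Si 1577, S 2252, O 3388.
Hence IE_2: Si < S < O.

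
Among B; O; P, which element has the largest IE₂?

O

After 1 electron has been removed, what remains? B⁺ still has 2 valence electrons; O⁺ still has 5 valence electrons; P⁺ still has 4 valence electrons.
All are still removing valence electrons, so compare the +1 ions as you would atoms: IE_2 generally rises across a period (higher Z_eff) and falls down a group (larger shell), subject to the usual subshell exceptions.
Valence configurations: B⁺ [He]2s², O⁺ [He]2s²2p³, P⁺ [Ne]3s²3p².
Tabulated IE_2 (kJ/mol): B 2427, O 3388, P 1907.
So the second ionization energies run P < B < O.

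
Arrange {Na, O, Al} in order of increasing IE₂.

Al < O < Na

The second ionization energy removes an electron from the +1 ion. For each element: Na⁺ is the bare [Ne] core; O⁺ still has 5 valence electrons; Al⁺ still has 2 valence electrons.
Breaking into a closed-shell core is much more expensive than removing a leftover valence electron — Na has the largest IE_2 here.
Valence configurations: O⁺ [He]2s²2p³, Al⁺ [Ne]3s².
The numbers (kJ/mol): Na 4562, O 3388, Al 1817.
So the second ionization energies run Al < O < Na.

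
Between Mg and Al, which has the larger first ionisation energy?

Mg is in period 3, group 2; Al is in period 3, group 13.
Removing the outermost electron gets harder across a period and easier down a group.
All lie in period 3; the across-period trend (first ionization energy increases left to right) applies, with the exception below.
Note the exception: Mg has a higher first ionization energy than Al, contrary to the simple trend — Al's single 3p electron is easier to remove than one from Mg's filled 3s².
Tabulated first ionization energy (kJ/mol): Mg 738, Al 578.
So Mg has the larger first ionisation energy (Mg > Al).

Mg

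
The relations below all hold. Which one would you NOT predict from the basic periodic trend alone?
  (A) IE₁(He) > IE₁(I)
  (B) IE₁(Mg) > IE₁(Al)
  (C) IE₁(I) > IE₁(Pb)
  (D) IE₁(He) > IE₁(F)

(B)

The general trend: first ionisation energy increases across a period and decreases down a group.
(A) He (period 1, group 18) vs I (period 5, group 17): the stated order agrees with the simple trend.
(B) Mg (period 3, group 2) vs Al (period 3, group 13): the stated order contradicts the simple trend.
(C) I (period 5, group 17) vs Pb (period 6, group 14): the stated order agrees with the simple trend.
(D) He (period 1, group 18) vs F (period 2, group 17): the stated order agrees with the simple trend.
The exception is (B): Al's single 3p electron is easier to remove than one from Mg's filled 3s².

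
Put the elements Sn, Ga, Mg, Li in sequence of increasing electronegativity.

Li < Mg < Ga < Sn

Li is in period 2, group 1; Mg is in period 3, group 2; Ga is in period 4, group 13; Sn is in period 5, group 14.
Atoms toward the upper right of the periodic table pull bonding electrons most strongly.
A diagonal step moves right (one effect) and down (the opposite effect) at once.
Mg > Li: the two effects oppose for this pair; the across-period effect wins (1.31 vs 0.98).
Ga > Mg: period and group pull opposite ways; the across-period shift dominates (1.81 vs 1.31).
Sn > Ga: period and group pull opposite ways; the across-period shift dominates (1.96 vs 1.81).
For reference (Pauling): Li 0.98, Mg 1.31, Ga 1.81, Sn 1.96.
So from lowest to highest: Li < Mg < Ga < Sn.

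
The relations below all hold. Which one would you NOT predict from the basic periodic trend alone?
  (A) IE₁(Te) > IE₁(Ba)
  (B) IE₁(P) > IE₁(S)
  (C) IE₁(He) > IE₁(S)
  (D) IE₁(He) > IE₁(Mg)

(B)

The general trend: first ionisation energy increases across a period and decreases down a group.
(A) Te (period 5, group 16) vs Ba (period 6, group 2): the stated order agrees with the simple trend.
(B) P (period 3, group 15) vs S (period 3, group 16): the stated order contradicts the simple trend.
(C) He (period 1, group 18) vs S (period 3, group 16): the stated order agrees with the simple trend.
(D) He (period 1, group 18) vs Mg (period 3, group 2): the stated order agrees with the simple trend.
The exception is (B): S (3p⁴) ionizes more easily than half-filled P (3p³) because the paired 3p electron in S is pushed out by e⁻–e⁻ repulsion.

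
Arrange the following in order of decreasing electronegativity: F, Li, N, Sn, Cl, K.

EN rises left→right (higher Z_eff, smaller atoms) and falls top→bottom (larger, more shielded atoms).
Here both period and group differ, so the two effects have to be weighed against each other.
Li > K: they share group 1; the group trend gives Li the larger value.
Sn > Li: period and group pull opposite ways; the across-period shift dominates (1.96 vs 0.98).
N > Sn: both effects reinforce here, so N is clearly the higher of the two.
Cl > N: period and group pull opposite ways; the across-period shift dominates (3.16 vs 3.04).
F > Cl: F sits above Cl in group 17, so the down-group effect alone puts F higher.
For reference (Pauling): Li 0.98, N 3.04, F 3.98, Cl 3.16, K 0.82, Sn 1.96.
So from highest to lowest: F > Cl > N > Sn > Li > K.

F > Cl > N > Sn > Li > K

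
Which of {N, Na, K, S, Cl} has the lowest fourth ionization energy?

Consider each +3 ion: N³⁺ still has 2 valence electrons; Na³⁺ is already 2 electrons into the core; K³⁺ is already 2 electrons into the core; S³⁺ still has 3 valence electrons; Cl³⁺ still has 4 valence electrons.
Usually core removal costs more than valence removal, but here the competition is close: a tightly held n=2 valence electron can cost more to remove than an n=3 core electron, so the actual values have to decide it.
Valence configurations: N³⁺ [He]2s², S³⁺ [Ne]3s²3p¹, Cl³⁺ [Ne]3s²3p².
Approximate IE_4 values (kJ/mol): N 7475, Na 9543, K 5877, S 4556, Cl 5159.
So the fourth ionization energies run S < Cl < K < N < Na.

S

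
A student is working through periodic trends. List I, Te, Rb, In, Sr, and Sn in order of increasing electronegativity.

Rb, Sr, In, Sn, Te, I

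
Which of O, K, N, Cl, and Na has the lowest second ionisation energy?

After 1 electron has been removed, what remains? O⁺ still has 5 valence electrons; K⁺ is the bare [Ar] core; N⁺ still has 4 valence electrons; Cl⁺ still has 6 valence electrons; Na⁺ is the bare [Ne] core.
Usually core removal costs more than valence removal, but here the competition is close: a tightly held n=2 valence electron can cost more to remove than an n=3 core electron, so the actual values have to decide it.
Valence configurations: O⁺ [He]2s²2p³, N⁺ [He]2s²2p², Cl⁺ [Ne]3s²3p⁴.
Approximate IE_2 values (kJ/mol): O 3388, K 3052, N 2856, Cl 2298, Na 4562.
So the second ionization energies run Cl < N < K < O < Na.

Cl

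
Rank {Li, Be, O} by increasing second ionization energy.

Be, O, Li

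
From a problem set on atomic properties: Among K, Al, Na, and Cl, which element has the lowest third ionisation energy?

Al

Consider each +2 ion: K²⁺ is already 1 electron into the core; Al²⁺ still has 1 valence electron; Na²⁺ is already 1 electron into the core; Cl²⁺ still has 5 valence electrons.
Core electrons are held far more tightly than valence electrons, so K and Na top the IE_3 order.
Valence configurations: Al²⁺ [Ne]3s¹, Cl²⁺ [Ne]3s²3p³.
Tabulated IE_3 (kJ/mol): K 4420, Al 2745, Na 6910, Cl 3822.
Hence IE_3: Al < Cl < K < Na.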